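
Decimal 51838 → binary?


Divide by 2 repeatedly:
51838 ÷ 2 = 25919 remainder 0
25919 ÷ 2 = 12959 remainder 1
12959 ÷ 2 = 6479 remainder 1
6479 ÷ 2 = 3239 remainder 1
3239 ÷ 2 = 1619 remainder 1
1619 ÷ 2 = 809 remainder 1
809 ÷ 2 = 404 remainder 1
404 ÷ 2 = 202 remainder 0
202 ÷ 2 = 101 remainder 0
101 ÷ 2 = 50 remainder 1
50 ÷ 2 = 25 remainder 0
25 ÷ 2 = 12 remainder 1
12 ÷ 2 = 6 remainder 0
6 ÷ 2 = 3 remainder 0
3 ÷ 2 = 1 remainder 1
1 ÷ 2 = 0 remainder 1
Reading remainders bottom-up:
= 1100101001111110


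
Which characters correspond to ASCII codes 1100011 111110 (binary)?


Codes (binary): 1100011 111110
Per-code ASCII lookup:
  1100011 = 99  (range 97-122: lowercase, 99 - 97 = 2) → 'c'
  111110 = 62  (special character) → '>'
= 'c>'


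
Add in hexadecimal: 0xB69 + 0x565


Align and add column by column (LSB to MSB, each column mod 16 with carry):
  0B69
+ 0565
  ----
  col 0: 9(9) + 5(5) + 0 (carry in) = 14 → E(14), carry out 0
  col 1: 6(6) + 6(6) + 0 (carry in) = 12 → C(12), carry out 0
  col 2: B(11) + 5(5) + 0 (carry in) = 16 → 0(0), carry out 1
  col 3: 0(0) + 0(0) + 1 (carry in) = 1 → 1(1), carry out 0
Reading digits MSB→LSB: 10CE
Strip leading zeros: 10CE
= 0x10CE


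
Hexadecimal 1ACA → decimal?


Positional values:
Position 0: A × 16^0 = 10 × 1 = 10
Position 1: C × 16^1 = 12 × 16 = 192
Position 2: A × 16^2 = 10 × 256 = 2560
Position 3: 1 × 16^3 = 1 × 4096 = 4096
Sum = 10 + 192 + 2560 + 4096
= 6858


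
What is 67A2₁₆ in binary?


Each hex digit → 4 binary bits:
  6 = 0110
  7 = 0111
  A = 1010
  2 = 0010
Concatenate: 0110 0111 1010 0010
= 0110011110100010


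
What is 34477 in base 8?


Divide by 8 repeatedly:
34477 ÷ 8 = 4309 remainder 5
4309 ÷ 8 = 538 remainder 5
538 ÷ 8 = 67 remainder 2
67 ÷ 8 = 8 remainder 3
8 ÷ 8 = 1 remainder 0
1 ÷ 8 = 0 remainder 1
Reading remainders bottom-up:
= 0o103255


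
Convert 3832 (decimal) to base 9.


Divide by 9 repeatedly:
3832 ÷ 9 = 425 remainder 7
425 ÷ 9 = 47 remainder 2
47 ÷ 9 = 5 remainder 2
5 ÷ 9 = 0 remainder 5
Reading remainders bottom-up:
= 5227


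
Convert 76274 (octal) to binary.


Each octal digit → 3 binary bits:
  7 = 111
  6 = 110
  2 = 010
  7 = 111
  4 = 100
Concatenate: 111 110 010 111 100
= 111110010111100


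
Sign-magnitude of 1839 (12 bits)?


Sign bit: 0 (positive)
Magnitude: 1839 = 11100101111
= 011100101111


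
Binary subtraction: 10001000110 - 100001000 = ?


Align and subtract column by column (LSB to MSB, borrowing when needed):
  10001000110
- 00100001000
  -----------
  col 0: (0 - 0 borrow-in) - 0 → 0 - 0 = 0, borrow out 0
  col 1: (1 - 0 borrow-in) - 0 → 1 - 0 = 1, borrow out 0
  col 2: (1 - 0 borrow-in) - 0 → 1 - 0 = 1, borrow out 0
  col 3: (0 - 0 borrow-in) - 1 → borrow from next column: (0+2) - 1 = 1, borrow out 1
  col 4: (0 - 1 borrow-in) - 0 → borrow from next column: (-1+2) - 0 = 1, borrow out 1
  col 5: (0 - 1 borrow-in) - 0 → borrow from next column: (-1+2) - 0 = 1, borrow out 1
  col 6: (1 - 1 borrow-in) - 0 → 0 - 0 = 0, borrow out 0
  col 7: (0 - 0 borrow-in) - 0 → 0 - 0 = 0, borrow out 0
  col 8: (0 - 0 borrow-in) - 1 → borrow from next column: (0+2) - 1 = 1, borrow out 1
  col 9: (0 - 1 borrow-in) - 0 → borrow from next column: (-1+2) - 0 = 1, borrow out 1
  col 10: (1 - 1 borrow-in) - 0 → 0 - 0 = 0, borrow out 0
Reading bits MSB→LSB: 01100111110
Strip leading zeros: 1100111110
= 1100111110


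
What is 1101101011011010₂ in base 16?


Group into 4-bit nibbles: 1101101011011010
  1101 = D
  1010 = A
  1101 = D
  1010 = A
= 0xDADA


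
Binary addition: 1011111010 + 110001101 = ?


Align and add column by column (LSB to MSB, carry propagating):
  01011111010
+ 00110001101
  -----------
  col 0: 0 + 1 + 0 (carry in) = 1 → bit 1, carry out 0
  col 1: 1 + 0 + 0 (carry in) = 1 → bit 1, carry out 0
  col 2: 0 + 1 + 0 (carry in) = 1 → bit 1, carry out 0
  col 3: 1 + 1 + 0 (carry in) = 2 → bit 0, carry out 1
  col 4: 1 + 0 + 1 (carry in) = 2 → bit 0, carry out 1
  col 5: 1 + 0 + 1 (carry in) = 2 → bit 0, carry out 1
  col 6: 1 + 0 + 1 (carry in) = 2 → bit 0, carry out 1
  col 7: 1 + 1 + 1 (carry in) = 3 → bit 1, carry out 1
  col 8: 0 + 1 + 1 (carry in) = 2 → bit 0, carry out 1
  col 9: 1 + 0 + 1 (carry in) = 2 → bit 0, carry out 1
  col 10: 0 + 0 + 1 (carry in) = 1 → bit 1, carry out 0
Reading bits MSB→LSB: 10010000111
Strip leading zeros: 10010000111
= 10010000111


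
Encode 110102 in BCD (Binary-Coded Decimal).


Each digit → 4-bit binary:
  1 → 0001
  1 → 0001
  0 → 0000
  1 → 0001
  0 → 0000
  2 → 0010
= 0001 0001 0000 0001 0000 0010


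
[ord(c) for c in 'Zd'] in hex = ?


String: 'Zd'  (2 characters)
Per-character ASCII lookup:
  'Z': uppercase starts at 65: 'Z' = 65 + 25 = 90 → 0x5A
  'd': lowercase starts at 97: 'd' = 97 + 3 = 100 → 0x64
= 0x5A 0x64


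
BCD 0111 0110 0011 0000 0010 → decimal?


Each 4-bit group → digit:
  0111 → 7
  0110 → 6
  0011 → 3
  0000 → 0
  0010 → 2
= 76302


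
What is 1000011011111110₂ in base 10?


Positional values:
Bit 1: 1 × 2^1 = 2
Bit 2: 1 × 2^2 = 4
Bit 3: 1 × 2^3 = 8
Bit 4: 1 × 2^4 = 16
Bit 5: 1 × 2^5 = 32
Bit 6: 1 × 2^6 = 64
Bit 7: 1 × 2^7 = 128
Bit 9: 1 × 2^9 = 512
Bit 10: 1 × 2^10 = 1024
Bit 15: 1 × 2^15 = 32768
Sum = 2 + 4 + 8 + 16 + 32 + 64 + 128 + 512 + 1024 + 32768
= 34558


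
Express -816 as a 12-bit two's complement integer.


Original: 001100110000
Step 1 - Invert all bits: 110011001111
Step 2 - Add 1: 110011001111 + 1
= 110011010000 (represents -816)


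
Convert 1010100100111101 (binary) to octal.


Group into 3-bit groups: 001010100100111101
  001 = 1
  010 = 2
  100 = 4
  100 = 4
  111 = 7
  101 = 5
= 0o124475


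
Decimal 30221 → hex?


Divide by 16 repeatedly:
30221 ÷ 16 = 1888 remainder 13 (D)
1888 ÷ 16 = 118 remainder 0 (0)
118 ÷ 16 = 7 remainder 6 (6)
7 ÷ 16 = 0 remainder 7 (7)
Reading remainders bottom-up:
= 0x760D


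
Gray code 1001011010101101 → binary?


Gray code: 1001011010101101
MSB stays the same: 1
Each subsequent bit = prev_binary XOR current_gray:
  B[1] = 1 XOR 0 = 1
  B[2] = 1 XOR 0 = 1
  B[3] = 1 XOR 1 = 0
  B[4] = 0 XOR 0 = 0
  B[5] = 0 XOR 1 = 1
  B[6] = 1 XOR 1 = 0
  B[7] = 0 XOR 0 = 0
  B[8] = 0 XOR 1 = 1
  B[9] = 1 XOR 0 = 1
  B[10] = 1 XOR 1 = 0
  B[11] = 0 XOR 0 = 0
  B[12] = 0 XOR 1 = 1
  B[13] = 1 XOR 1 = 0
  B[14] = 0 XOR 0 = 0
  B[15] = 0 XOR 1 = 1
= 1110010011001001 (58569 decimal)


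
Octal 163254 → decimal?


Positional values:
Position 0: 4 × 8^0 = 4
Position 1: 5 × 8^1 = 40
Position 2: 2 × 8^2 = 128
Position 3: 3 × 8^3 = 1536
Position 4: 6 × 8^4 = 24576
Position 5: 1 × 8^5 = 32768
Sum = 4 + 40 + 128 + 1536 + 24576 + 32768
= 59052


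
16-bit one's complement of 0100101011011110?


Original: 0100101011011110
Invert all bits:
  bit 0: 0 → 1
  bit 1: 1 → 0
  bit 2: 0 → 1
  bit 3: 0 → 1
  bit 4: 1 → 0
  bit 5: 0 → 1
  bit 6: 1 → 0
  bit 7: 0 → 1
  bit 8: 1 → 0
  bit 9: 1 → 0
  bit 10: 0 → 1
  bit 11: 1 → 0
  bit 12: 1 → 0
  bit 13: 1 → 0
  bit 14: 1 → 0
  bit 15: 0 → 1
= 1011010100100001


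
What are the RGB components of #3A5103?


Hex: #3A5103
R = 3A₁₆ = 58
G = 51₁₆ = 81
B = 03₁₆ = 3
= RGB(58, 81, 3)


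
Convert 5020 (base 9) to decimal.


Positional values (base 9):
  0 × 9^0 = 0 × 1 = 0
  2 × 9^1 = 2 × 9 = 18
  0 × 9^2 = 0 × 81 = 0
  5 × 9^3 = 5 × 729 = 3645
Sum = 0 + 18 + 0 + 3645
= 3663


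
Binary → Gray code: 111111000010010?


Binary: 111111000010010
Gray code: G = B XOR (B >> 1)
B >> 1 = 011111100001001
111111000010010 XOR 011111100001001:
  1 XOR 0 = 1
  1 XOR 1 = 0
  1 XOR 1 = 0
  1 XOR 1 = 0
  1 XOR 1 = 0
  1 XOR 1 = 0
  0 XOR 1 = 1
  0 XOR 0 = 0
  0 XOR 0 = 0
  0 XOR 0 = 0
  1 XOR 0 = 1
  0 XOR 1 = 1
  0 XOR 0 = 0
  1 XOR 0 = 1
  0 XOR 1 = 1
= 100000100011011


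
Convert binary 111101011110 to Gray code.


Binary: 111101011110
Gray code: G = B XOR (B >> 1)
B >> 1 = 011110101111
111101011110 XOR 011110101111:
  1 XOR 0 = 1
  1 XOR 1 = 0
  1 XOR 1 = 0
  1 XOR 1 = 0
  0 XOR 1 = 1
  1 XOR 0 = 1
  0 XOR 1 = 1
  1 XOR 0 = 1
  1 XOR 1 = 0
  1 XOR 1 = 0
  1 XOR 1 = 0
  0 XOR 1 = 1
= 100011110001


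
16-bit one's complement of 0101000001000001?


Original: 0101000001000001
Invert all bits:
  bit 0: 0 → 1
  bit 1: 1 → 0
  bit 2: 0 → 1
  bit 3: 1 → 0
  bit 4: 0 → 1
  bit 5: 0 → 1
  bit 6: 0 → 1
  bit 7: 0 → 1
  bit 8: 0 → 1
  bit 9: 1 → 0
  bit 10: 0 → 1
  bit 11: 0 → 1
  bit 12: 0 → 1
  bit 13: 0 → 1
  bit 14: 0 → 1
  bit 15: 1 → 0
= 1010111110111110


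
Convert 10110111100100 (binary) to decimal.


Positional values:
Bit 2: 1 × 2^2 = 4
Bit 5: 1 × 2^5 = 32
Bit 6: 1 × 2^6 = 64
Bit 7: 1 × 2^7 = 128
Bit 8: 1 × 2^8 = 256
Bit 10: 1 × 2^10 = 1024
Bit 11: 1 × 2^11 = 2048
Bit 13: 1 × 2^13 = 8192
Sum = 4 + 32 + 64 + 128 + 256 + 1024 + 2048 + 8192
= 11748


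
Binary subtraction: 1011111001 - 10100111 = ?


Align and subtract column by column (LSB to MSB, borrowing when needed):
  1011111001
- 0010100111
  ----------
  col 0: (1 - 0 borrow-in) - 1 → 1 - 1 = 0, borrow out 0
  col 1: (0 - 0 borrow-in) - 1 → borrow from next column: (0+2) - 1 = 1, borrow out 1
  col 2: (0 - 1 borrow-in) - 1 → borrow from next column: (-1+2) - 1 = 0, borrow out 1
  col 3: (1 - 1 borrow-in) - 0 → 0 - 0 = 0, borrow out 0
  col 4: (1 - 0 borrow-in) - 0 → 1 - 0 = 1, borrow out 0
  col 5: (1 - 0 borrow-in) - 1 → 1 - 1 = 0, borrow out 0
  col 6: (1 - 0 borrow-in) - 0 → 1 - 0 = 1, borrow out 0
  col 7: (1 - 0 borrow-in) - 1 → 1 - 1 = 0, borrow out 0
  col 8: (0 - 0 borrow-in) - 0 → 0 - 0 = 0, borrow out 0
  col 9: (1 - 0 borrow-in) - 0 → 1 - 0 = 1, borrow out 0
Reading bits MSB→LSB: 1001010010
Strip leading zeros: 1001010010
= 1001010010


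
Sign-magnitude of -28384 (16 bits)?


Sign bit: 1 (negative)
Magnitude: 28384 = 110111011100000
= 1110111011100000


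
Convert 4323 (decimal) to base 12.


Divide by 12 repeatedly:
4323 ÷ 12 = 360 remainder 3
360 ÷ 12 = 30 remainder 0
30 ÷ 12 = 2 remainder 6
2 ÷ 12 = 0 remainder 2
Reading remainders bottom-up:
= 2603


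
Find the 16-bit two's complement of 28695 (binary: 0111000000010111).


Original: 0111000000010111
Step 1 - Invert all bits: 1000111111101000
Step 2 - Add 1: 1000111111101000 + 1
= 1000111111101001 (represents -28695)


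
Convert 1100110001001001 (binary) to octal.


Group into 3-bit groups: 001100110001001001
  001 = 1
  100 = 4
  110 = 6
  001 = 1
  001 = 1
  001 = 1
= 0o146111


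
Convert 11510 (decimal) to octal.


Divide by 8 repeatedly:
11510 ÷ 8 = 1438 remainder 6
1438 ÷ 8 = 179 remainder 6
179 ÷ 8 = 22 remainder 3
22 ÷ 8 = 2 remainder 6
2 ÷ 8 = 0 remainder 2
Reading remainders bottom-up:
= 0o26366


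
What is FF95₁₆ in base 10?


Positional values:
Position 0: 5 × 16^0 = 5 × 1 = 5
Position 1: 9 × 16^1 = 9 × 16 = 144
Position 2: F × 16^2 = 15 × 256 = 3840
Position 3: F × 16^3 = 15 × 4096 = 61440
Sum = 5 + 144 + 3840 + 61440
= 65429


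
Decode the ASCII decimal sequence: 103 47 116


Codes (decimal): 103 47 116
Per-code ASCII lookup:
  103  (range 97-122: lowercase, 103 - 97 = 6) → 'g'
  47  (special character) → '/'
  116  (range 97-122: lowercase, 116 - 97 = 19) → 't'
= 'g/t'


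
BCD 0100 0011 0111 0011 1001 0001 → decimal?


Each 4-bit group → digit:
  0100 → 4
  0011 → 3
  0111 → 7
  0011 → 3
  1001 → 9
  0001 → 1
= 437391


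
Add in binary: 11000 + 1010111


Align and add column by column (LSB to MSB, carry propagating):
  00011000
+ 01010111
  --------
  col 0: 0 + 1 + 0 (carry in) = 1 → bit 1, carry out 0
  col 1: 0 + 1 + 0 (carry in) = 1 → bit 1, carry out 0
  col 2: 0 + 1 + 0 (carry in) = 1 → bit 1, carry out 0
  col 3: 1 + 0 + 0 (carry in) = 1 → bit 1, carry out 0
  col 4: 1 + 1 + 0 (carry in) = 2 → bit 0, carry out 1
  col 5: 0 + 0 + 1 (carry in) = 1 → bit 1, carry out 0
  col 6: 0 + 1 + 0 (carry in) = 1 → bit 1, carry out 0
  col 7: 0 + 0 + 0 (carry in) = 0 → bit 0, carry out 0
Reading bits MSB→LSB: 01101111
Strip leading zeros: 1101111
= 1101111


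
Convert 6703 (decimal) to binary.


Divide by 2 repeatedly:
6703 ÷ 2 = 3351 remainder 1
3351 ÷ 2 = 1675 remainder 1
1675 ÷ 2 = 837 remainder 1
837 ÷ 2 = 418 remainder 1
418 ÷ 2 = 209 remainder 0
209 ÷ 2 = 104 remainder 1
104 ÷ 2 = 52 remainder 0
52 ÷ 2 = 26 remainder 0
26 ÷ 2 = 13 remainder 0
13 ÷ 2 = 6 remainder 1
6 ÷ 2 = 3 remainder 0
3 ÷ 2 = 1 remainder 1
1 ÷ 2 = 0 remainder 1
Reading remainders bottom-up:
= 1101000101111


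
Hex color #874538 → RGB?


Hex: #874538
R = 87₁₆ = 135
G = 45₁₆ = 69
B = 38₁₆ = 56
= RGB(135, 69, 56)


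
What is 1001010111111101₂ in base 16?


Group into 4-bit nibbles: 1001010111111101
  1001 = 9
  0101 = 5
  1111 = F
  1101 = D
= 0x95FD


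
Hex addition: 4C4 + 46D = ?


Align and add column by column (LSB to MSB, each column mod 16 with carry):
  04C4
+ 046D
  ----
  col 0: 4(4) + D(13) + 0 (carry in) = 17 → 1(1), carry out 1
  col 1: C(12) + 6(6) + 1 (carry in) = 19 → 3(3), carry out 1
  col 2: 4(4) + 4(4) + 1 (carry in) = 9 → 9(9), carry out 0
  col 3: 0(0) + 0(0) + 0 (carry in) = 0 → 0(0), carry out 0
Reading digits MSB→LSB: 0931
Strip leading zeros: 931
= 0x931


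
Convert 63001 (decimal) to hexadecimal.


Divide by 16 repeatedly:
63001 ÷ 16 = 3937 remainder 9 (9)
3937 ÷ 16 = 246 remainder 1 (1)
246 ÷ 16 = 15 remainder 6 (6)
15 ÷ 16 = 0 remainder 15 (F)
Reading remainders bottom-up:
= 0xF619


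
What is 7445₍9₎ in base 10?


Positional values (base 9):
  5 × 9^0 = 5 × 1 = 5
  4 × 9^1 = 4 × 9 = 36
  4 × 9^2 = 4 × 81 = 324
  7 × 9^3 = 7 × 729 = 5103
Sum = 5 + 36 + 324 + 5103
= 5468


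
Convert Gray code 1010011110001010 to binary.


Gray code: 1010011110001010
MSB stays the same: 1
Each subsequent bit = prev_binary XOR current_gray:
  B[1] = 1 XOR 0 = 1
  B[2] = 1 XOR 1 = 0
  B[3] = 0 XOR 0 = 0
  B[4] = 0 XOR 0 = 0
  B[5] = 0 XOR 1 = 1
  B[6] = 1 XOR 1 = 0
  B[7] = 0 XOR 1 = 1
  B[8] = 1 XOR 1 = 0
  B[9] = 0 XOR 0 = 0
  B[10] = 0 XOR 0 = 0
  B[11] = 0 XOR 0 = 0
  B[12] = 0 XOR 1 = 1
  B[13] = 1 XOR 0 = 1
  B[14] = 1 XOR 1 = 0
  B[15] = 0 XOR 0 = 0
= 1100010100001100 (50444 decimal)


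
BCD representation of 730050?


Each digit → 4-bit binary:
  7 → 0111
  3 → 0011
  0 → 0000
  0 → 0000
  5 → 0101
  0 → 0000
= 0111 0011 0000 0000 0101 0000


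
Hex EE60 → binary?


Each hex digit → 4 binary bits:
  E = 1110
  E = 1110
  6 = 0110
  0 = 0000
Concatenate: 1110 1110 0110 0000
= 1110111001100000


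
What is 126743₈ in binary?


Each octal digit → 3 binary bits:
  1 = 001
  2 = 010
  6 = 110
  7 = 111
  4 = 100
  3 = 011
Concatenate: 001 010 110 111 100 011
= 001010110111100011


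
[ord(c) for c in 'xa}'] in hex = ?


String: 'xa}'  (3 characters)
Per-character ASCII lookup:
  'x': lowercase starts at 97: 'x' = 97 + 23 = 120 → 0x78
  'a': lowercase starts at 97: 'a' = 97 + 0 = 97 → 0x61
  '}': special character: '}' = 125 → 0x7D
= 0x78 0x61 0x7D


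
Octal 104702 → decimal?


Positional values:
Position 0: 2 × 8^0 = 2
Position 1: 0 × 8^1 = 0
Position 2: 7 × 8^2 = 448
Position 3: 4 × 8^3 = 2048
Position 4: 0 × 8^4 = 0
Position 5: 1 × 8^5 = 32768
Sum = 2 + 0 + 448 + 2048 + 0 + 32768
= 35266


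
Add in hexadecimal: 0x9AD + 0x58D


Align and add column by column (LSB to MSB, each column mod 16 with carry):
  09AD
+ 058D
  ----
  col 0: D(13) + D(13) + 0 (carry in) = 26 → A(10), carry out 1
  col 1: A(10) + 8(8) + 1 (carry in) = 19 → 3(3), carry out 1
  col 2: 9(9) + 5(5) + 1 (carry in) = 15 → F(15), carry out 0
  col 3: 0(0) + 0(0) + 0 (carry in) = 0 → 0(0), carry out 0
Reading digits MSB→LSB: 0F3A
Strip leading zeros: F3A
= 0xF3A


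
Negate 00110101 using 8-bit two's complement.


Original: 00110101
Step 1 - Invert all bits: 11001010
Step 2 - Add 1: 11001010 + 1
= 11001011 (represents -53)


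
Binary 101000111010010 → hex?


Group into 4-bit nibbles: 0101000111010010
  0101 = 5
  0001 = 1
  1101 = D
  0010 = 2
= 0x51D2


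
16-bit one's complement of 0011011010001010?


Original: 0011011010001010
Invert all bits:
  bit 0: 0 → 1
  bit 1: 0 → 1
  bit 2: 1 → 0
  bit 3: 1 → 0
  bit 4: 0 → 1
  bit 5: 1 → 0
  bit 6: 1 → 0
  bit 7: 0 → 1
  bit 8: 1 → 0
  bit 9: 0 → 1
  bit 10: 0 → 1
  bit 11: 0 → 1
  bit 12: 1 → 0
  bit 13: 0 → 1
  bit 14: 1 → 0
  bit 15: 0 → 1
= 1100100101110101


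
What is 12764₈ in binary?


Each octal digit → 3 binary bits:
  1 = 001
  2 = 010
  7 = 111
  6 = 110
  4 = 100
Concatenate: 001 010 111 110 100
= 001010111110100


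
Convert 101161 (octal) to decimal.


Positional values:
Position 0: 1 × 8^0 = 1
Position 1: 6 × 8^1 = 48
Position 2: 1 × 8^2 = 64
Position 3: 1 × 8^3 = 512
Position 4: 0 × 8^4 = 0
Position 5: 1 × 8^5 = 32768
Sum = 1 + 48 + 64 + 512 + 0 + 32768
= 33393


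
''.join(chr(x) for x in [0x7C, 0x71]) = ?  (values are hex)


Codes (hex): 0x7C 0x71
Per-code ASCII lookup:
  0x7C = 124  (special character) → '|'
  0x71 = 113  (range 97-122: lowercase, 113 - 97 = 16) → 'q'
= '|q'


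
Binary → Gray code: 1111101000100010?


Binary: 1111101000100010
Gray code: G = B XOR (B >> 1)
B >> 1 = 0111110100010001
1111101000100010 XOR 0111110100010001:
  1 XOR 0 = 1
  1 XOR 1 = 0
  1 XOR 1 = 0
  1 XOR 1 = 0
  1 XOR 1 = 0
  0 XOR 1 = 1
  1 XOR 0 = 1
  0 XOR 1 = 1
  0 XOR 0 = 0
  0 XOR 0 = 0
  1 XOR 0 = 1
  0 XOR 1 = 1
  0 XOR 0 = 0
  0 XOR 0 = 0
  1 XOR 0 = 1
  0 XOR 1 = 1
= 1000011100110011


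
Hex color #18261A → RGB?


Hex: #18261A
R = 18₁₆ = 24
G = 26₁₆ = 38
B = 1A₁₆ = 26
= RGB(24, 38, 26)


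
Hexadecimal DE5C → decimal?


Positional values:
Position 0: C × 16^0 = 12 × 1 = 12
Position 1: 5 × 16^1 = 5 × 16 = 80
Position 2: E × 16^2 = 14 × 256 = 3584
Position 3: D × 16^3 = 13 × 4096 = 53248
Sum = 12 + 80 + 3584 + 53248
= 56924


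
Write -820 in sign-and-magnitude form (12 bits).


Sign bit: 1 (negative)
Magnitude: 820 = 01100110100
= 101100110100


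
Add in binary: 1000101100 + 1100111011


Align and add column by column (LSB to MSB, carry propagating):
  01000101100
+ 01100111011
  -----------
  col 0: 0 + 1 + 0 (carry in) = 1 → bit 1, carry out 0
  col 1: 0 + 1 + 0 (carry in) = 1 → bit 1, carry out 0
  col 2: 1 + 0 + 0 (carry in) = 1 → bit 1, carry out 0
  col 3: 1 + 1 + 0 (carry in) = 2 → bit 0, carry out 1
  col 4: 0 + 1 + 1 (carry in) = 2 → bit 0, carry out 1
  col 5: 1 + 1 + 1 (carry in) = 3 → bit 1, carry out 1
  col 6: 0 + 0 + 1 (carry in) = 1 → bit 1, carry out 0
  col 7: 0 + 0 + 0 (carry in) = 0 → bit 0, carry out 0
  col 8: 0 + 1 + 0 (carry in) = 1 → bit 1, carry out 0
  col 9: 1 + 1 + 0 (carry in) = 2 → bit 0, carry out 1
  col 10: 0 + 0 + 1 (carry in) = 1 → bit 1, carry out 0
Reading bits MSB→LSB: 10101100111
Strip leading zeros: 10101100111
= 10101100111


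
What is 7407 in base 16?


Divide by 16 repeatedly:
7407 ÷ 16 = 462 remainder 15 (F)
462 ÷ 16 = 28 remainder 14 (E)
28 ÷ 16 = 1 remainder 12 (C)
1 ÷ 16 = 0 remainder 1 (1)
Reading remainders bottom-up:
= 0x1CEF


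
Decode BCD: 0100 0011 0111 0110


Each 4-bit group → digit:
  0100 → 4
  0011 → 3
  0111 → 7
  0110 → 6
= 4376


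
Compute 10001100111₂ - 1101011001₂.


Align and subtract column by column (LSB to MSB, borrowing when needed):
  10001100111
- 01101011001
  -----------
  col 0: (1 - 0 borrow-in) - 1 → 1 - 1 = 0, borrow out 0
  col 1: (1 - 0 borrow-in) - 0 → 1 - 0 = 1, borrow out 0
  col 2: (1 - 0 borrow-in) - 0 → 1 - 0 = 1, borrow out 0
  col 3: (0 - 0 borrow-in) - 1 → borrow from next column: (0+2) - 1 = 1, borrow out 1
  col 4: (0 - 1 borrow-in) - 1 → borrow from next column: (-1+2) - 1 = 0, borrow out 1
  col 5: (1 - 1 borrow-in) - 0 → 0 - 0 = 0, borrow out 0
  col 6: (1 - 0 borrow-in) - 1 → 1 - 1 = 0, borrow out 0
  col 7: (0 - 0 borrow-in) - 0 → 0 - 0 = 0, borrow out 0
  col 8: (0 - 0 borrow-in) - 1 → borrow from next column: (0+2) - 1 = 1, borrow out 1
  col 9: (0 - 1 borrow-in) - 1 → borrow from next column: (-1+2) - 1 = 0, borrow out 1
  col 10: (1 - 1 borrow-in) - 0 → 0 - 0 = 0, borrow out 0
Reading bits MSB→LSB: 00100001110
Strip leading zeros: 100001110
= 100001110


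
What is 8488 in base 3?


Divide by 3 repeatedly:
8488 ÷ 3 = 2829 remainder 1
2829 ÷ 3 = 943 remainder 0
943 ÷ 3 = 314 remainder 1
314 ÷ 3 = 104 remainder 2
104 ÷ 3 = 34 remainder 2
34 ÷ 3 = 11 remainder 1
11 ÷ 3 = 3 remainder 2
3 ÷ 3 = 1 remainder 0
1 ÷ 3 = 0 remainder 1
Reading remainders bottom-up:
= 102122101


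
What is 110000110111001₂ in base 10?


Positional values:
Bit 0: 1 × 2^0 = 1
Bit 3: 1 × 2^3 = 8
Bit 4: 1 × 2^4 = 16
Bit 5: 1 × 2^5 = 32
Bit 7: 1 × 2^7 = 128
Bit 8: 1 × 2^8 = 256
Bit 13: 1 × 2^13 = 8192
Bit 14: 1 × 2^14 = 16384
Sum = 1 + 8 + 16 + 32 + 128 + 256 + 8192 + 16384
= 25017


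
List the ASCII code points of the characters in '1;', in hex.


String: '1;'  (2 characters)
Per-character ASCII lookup:
  '1': digits start at 48: '1' = 48 + 1 = 49 → 0x31
  ';': special character: ';' = 59 → 0x3B
= 0x31 0x3B


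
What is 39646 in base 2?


Divide by 2 repeatedly:
39646 ÷ 2 = 19823 remainder 0
19823 ÷ 2 = 9911 remainder 1
9911 ÷ 2 = 4955 remainder 1
4955 ÷ 2 = 2477 remainder 1
2477 ÷ 2 = 1238 remainder 1
1238 ÷ 2 = 619 remainder 0
619 ÷ 2 = 309 remainder 1
309 ÷ 2 = 154 remainder 1
154 ÷ 2 = 77 remainder 0
77 ÷ 2 = 38 remainder 1
38 ÷ 2 = 19 remainder 0
19 ÷ 2 = 9 remainder 1
9 ÷ 2 = 4 remainder 1
4 ÷ 2 = 2 remainder 0
2 ÷ 2 = 1 remainder 0
1 ÷ 2 = 0 remainder 1
Reading remainders bottom-up:
= 1001101011011110


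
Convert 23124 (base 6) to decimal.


Positional values (base 6):
  4 × 6^0 = 4 × 1 = 4
  2 × 6^1 = 2 × 6 = 12
  1 × 6^2 = 1 × 36 = 36
  3 × 6^3 = 3 × 216 = 648
  2 × 6^4 = 2 × 1296 = 2592
Sum = 4 + 12 + 36 + 648 + 2592
= 3292


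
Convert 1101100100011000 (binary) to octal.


Group into 3-bit groups: 001101100100011000
  001 = 1
  101 = 5
  100 = 4
  100 = 4
  011 = 3
  000 = 0
= 0o154430


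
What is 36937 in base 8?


Divide by 8 repeatedly:
36937 ÷ 8 = 4617 remainder 1
4617 ÷ 8 = 577 remainder 1
577 ÷ 8 = 72 remainder 1
72 ÷ 8 = 9 remainder 0
9 ÷ 8 = 1 remainder 1
1 ÷ 8 = 0 remainder 1
Reading remainders bottom-up:
= 0o110111


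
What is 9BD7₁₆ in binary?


Each hex digit → 4 binary bits:
  9 = 1001
  B = 1011
  D = 1101
  7 = 0111
Concatenate: 1001 1011 1101 0111
= 1001101111010111


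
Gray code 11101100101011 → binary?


Gray code: 11101100101011
MSB stays the same: 1
Each subsequent bit = prev_binary XOR current_gray:
  B[1] = 1 XOR 1 = 0
  B[2] = 0 XOR 1 = 1
  B[3] = 1 XOR 0 = 1
  B[4] = 1 XOR 1 = 0
  B[5] = 0 XOR 1 = 1
  B[6] = 1 XOR 0 = 1
  B[7] = 1 XOR 0 = 1
  B[8] = 1 XOR 1 = 0
  B[9] = 0 XOR 0 = 0
  B[10] = 0 XOR 1 = 1
  B[11] = 1 XOR 0 = 1
  B[12] = 1 XOR 1 = 0
  B[13] = 0 XOR 1 = 1
= 10110111001101 (11725 decimal)


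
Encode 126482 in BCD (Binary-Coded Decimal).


Each digit → 4-bit binary:
  1 → 0001
  2 → 0010
  6 → 0110
  4 → 0100
  8 → 1000
  2 → 0010
= 0001 0010 0110 0100 1000 0010


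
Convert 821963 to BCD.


Each digit → 4-bit binary:
  8 → 1000
  2 → 0010
  1 → 0001
  9 → 1001
  6 → 0110
  3 → 0011
= 1000 0010 0001 1001 0110 0011


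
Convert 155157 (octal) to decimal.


Positional values:
Position 0: 7 × 8^0 = 7
Position 1: 5 × 8^1 = 40
Position 2: 1 × 8^2 = 64
Position 3: 5 × 8^3 = 2560
Position 4: 5 × 8^4 = 20480
Position 5: 1 × 8^5 = 32768
Sum = 7 + 40 + 64 + 2560 + 20480 + 32768
= 55919


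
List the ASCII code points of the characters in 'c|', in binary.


String: 'c|'  (2 characters)
Per-character ASCII lookup:
  'c': lowercase starts at 97: 'c' = 97 + 2 = 99 → 1100011
  '|': special character: '|' = 124 → 1111100
= 1100011 1111100


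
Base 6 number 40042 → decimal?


Positional values (base 6):
  2 × 6^0 = 2 × 1 = 2
  4 × 6^1 = 4 × 6 = 24
  0 × 6^2 = 0 × 36 = 0
  0 × 6^3 = 0 × 216 = 0
  4 × 6^4 = 4 × 1296 = 5184
Sum = 2 + 24 + 0 + 0 + 5184
= 5210


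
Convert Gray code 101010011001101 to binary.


Gray code: 101010011001101
MSB stays the same: 1
Each subsequent bit = prev_binary XOR current_gray:
  B[1] = 1 XOR 0 = 1
  B[2] = 1 XOR 1 = 0
  B[3] = 0 XOR 0 = 0
  B[4] = 0 XOR 1 = 1
  B[5] = 1 XOR 0 = 1
  B[6] = 1 XOR 0 = 1
  B[7] = 1 XOR 1 = 0
  B[8] = 0 XOR 1 = 1
  B[9] = 1 XOR 0 = 1
  B[10] = 1 XOR 0 = 1
  B[11] = 1 XOR 1 = 0
  B[12] = 0 XOR 1 = 1
  B[13] = 1 XOR 0 = 1
  B[14] = 1 XOR 1 = 0
= 110011101110110 (26486 decimal)


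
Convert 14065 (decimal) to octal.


Divide by 8 repeatedly:
14065 ÷ 8 = 1758 remainder 1
1758 ÷ 8 = 219 remainder 6
219 ÷ 8 = 27 remainder 3
27 ÷ 8 = 3 remainder 3
3 ÷ 8 = 0 remainder 3
Reading remainders bottom-up:
= 0o33361


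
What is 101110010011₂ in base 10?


Positional values:
Bit 0: 1 × 2^0 = 1
Bit 1: 1 × 2^1 = 2
Bit 4: 1 × 2^4 = 16
Bit 7: 1 × 2^7 = 128
Bit 8: 1 × 2^8 = 256
Bit 9: 1 × 2^9 = 512
Bit 11: 1 × 2^11 = 2048
Sum = 1 + 2 + 16 + 128 + 256 + 512 + 2048
= 2963


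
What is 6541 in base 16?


Divide by 16 repeatedly:
6541 ÷ 16 = 408 remainder 13 (D)
408 ÷ 16 = 25 remainder 8 (8)
25 ÷ 16 = 1 remainder 9 (9)
1 ÷ 16 = 0 remainder 1 (1)
Reading remainders bottom-up:
= 0x198D


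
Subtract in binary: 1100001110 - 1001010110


Align and subtract column by column (LSB to MSB, borrowing when needed):
  1100001110
- 1001010110
  ----------
  col 0: (0 - 0 borrow-in) - 0 → 0 - 0 = 0, borrow out 0
  col 1: (1 - 0 borrow-in) - 1 → 1 - 1 = 0, borrow out 0
  col 2: (1 - 0 borrow-in) - 1 → 1 - 1 = 0, borrow out 0
  col 3: (1 - 0 borrow-in) - 0 → 1 - 0 = 1, borrow out 0
  col 4: (0 - 0 borrow-in) - 1 → borrow from next column: (0+2) - 1 = 1, borrow out 1
  col 5: (0 - 1 borrow-in) - 0 → borrow from next column: (-1+2) - 0 = 1, borrow out 1
  col 6: (0 - 1 borrow-in) - 1 → borrow from next column: (-1+2) - 1 = 0, borrow out 1
  col 7: (0 - 1 borrow-in) - 0 → borrow from next column: (-1+2) - 0 = 1, borrow out 1
  col 8: (1 - 1 borrow-in) - 0 → 0 - 0 = 0, borrow out 0
  col 9: (1 - 0 borrow-in) - 1 → 1 - 1 = 0, borrow out 0
Reading bits MSB→LSB: 0010111000
Strip leading zeros: 10111000
= 10111000


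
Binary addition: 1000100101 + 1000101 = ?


Align and add column by column (LSB to MSB, carry propagating):
  01000100101
+ 00001000101
  -----------
  col 0: 1 + 1 + 0 (carry in) = 2 → bit 0, carry out 1
  col 1: 0 + 0 + 1 (carry in) = 1 → bit 1, carry out 0
  col 2: 1 + 1 + 0 (carry in) = 2 → bit 0, carry out 1
  col 3: 0 + 0 + 1 (carry in) = 1 → bit 1, carry out 0
  col 4: 0 + 0 + 0 (carry in) = 0 → bit 0, carry out 0
  col 5: 1 + 0 + 0 (carry in) = 1 → bit 1, carry out 0
  col 6: 0 + 1 + 0 (carry in) = 1 → bit 1, carry out 0
  col 7: 0 + 0 + 0 (carry in) = 0 → bit 0, carry out 0
  col 8: 0 + 0 + 0 (carry in) = 0 → bit 0, carry out 0
  col 9: 1 + 0 + 0 (carry in) = 1 → bit 1, carry out 0
  col 10: 0 + 0 + 0 (carry in) = 0 → bit 0, carry out 0
Reading bits MSB→LSB: 01001101010
Strip leading zeros: 1001101010
= 1001101010


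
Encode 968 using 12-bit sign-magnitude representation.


Sign bit: 0 (positive)
Magnitude: 968 = 01111001000
= 001111001000


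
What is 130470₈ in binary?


Each octal digit → 3 binary bits:
  1 = 001
  3 = 011
  0 = 000
  4 = 100
  7 = 111
  0 = 000
Concatenate: 001 011 000 100 111 000
= 001011000100111000


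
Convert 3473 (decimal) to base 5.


Divide by 5 repeatedly:
3473 ÷ 5 = 694 remainder 3
694 ÷ 5 = 138 remainder 4
138 ÷ 5 = 27 remainder 3
27 ÷ 5 = 5 remainder 2
5 ÷ 5 = 1 remainder 0
1 ÷ 5 = 0 remainder 1
Reading remainders bottom-up:
= 102343


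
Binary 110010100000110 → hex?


Group into 4-bit nibbles: 0110010100000110
  0110 = 6
  0101 = 5
  0000 = 0
  0110 = 6
= 0x6506


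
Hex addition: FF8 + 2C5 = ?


Align and add column by column (LSB to MSB, each column mod 16 with carry):
  0FF8
+ 02C5
  ----
  col 0: 8(8) + 5(5) + 0 (carry in) = 13 → D(13), carry out 0
  col 1: F(15) + C(12) + 0 (carry in) = 27 → B(11), carry out 1
  col 2: F(15) + 2(2) + 1 (carry in) = 18 → 2(2), carry out 1
  col 3: 0(0) + 0(0) + 1 (carry in) = 1 → 1(1), carry out 0
Reading digits MSB→LSB: 12BD
Strip leading zeros: 12BD
= 0x12BD


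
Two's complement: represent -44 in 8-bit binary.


Original: 00101100
Step 1 - Invert all bits: 11010011
Step 2 - Add 1: 11010011 + 1
= 11010100 (represents -44)


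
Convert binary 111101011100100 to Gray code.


Binary: 111101011100100
Gray code: G = B XOR (B >> 1)
B >> 1 = 011110101110010
111101011100100 XOR 011110101110010:
  1 XOR 0 = 1
  1 XOR 1 = 0
  1 XOR 1 = 0
  1 XOR 1 = 0
  0 XOR 1 = 1
  1 XOR 0 = 1
  0 XOR 1 = 1
  1 XOR 0 = 1
  1 XOR 1 = 0
  1 XOR 1 = 0
  0 XOR 1 = 1
  0 XOR 0 = 0
  1 XOR 0 = 1
  0 XOR 1 = 1
  0 XOR 0 = 0
= 100011110010110


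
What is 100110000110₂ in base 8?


Group into 3-bit groups: 100110000110
  100 = 4
  110 = 6
  000 = 0
  110 = 6
= 0o4606


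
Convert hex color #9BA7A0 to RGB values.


Hex: #9BA7A0
R = 9B₁₆ = 155
G = A7₁₆ = 167
B = A0₁₆ = 160
= RGB(155, 167, 160)


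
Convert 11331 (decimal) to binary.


Divide by 2 repeatedly:
11331 ÷ 2 = 5665 remainder 1
5665 ÷ 2 = 2832 remainder 1
2832 ÷ 2 = 1416 remainder 0
1416 ÷ 2 = 708 remainder 0
708 ÷ 2 = 354 remainder 0
354 ÷ 2 = 177 remainder 0
177 ÷ 2 = 88 remainder 1
88 ÷ 2 = 44 remainder 0
44 ÷ 2 = 22 remainder 0
22 ÷ 2 = 11 remainder 0
11 ÷ 2 = 5 remainder 1
5 ÷ 2 = 2 remainder 1
2 ÷ 2 = 1 remainder 0
1 ÷ 2 = 0 remainder 1
Reading remainders bottom-up:
= 10110001000011


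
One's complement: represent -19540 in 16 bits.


Original: 0100110001010100
Invert all bits:
  bit 0: 0 → 1
  bit 1: 1 → 0
  bit 2: 0 → 1
  bit 3: 0 → 1
  bit 4: 1 → 0
  bit 5: 1 → 0
  bit 6: 0 → 1
  bit 7: 0 → 1
  bit 8: 0 → 1
  bit 9: 1 → 0
  bit 10: 0 → 1
  bit 11: 1 → 0
  bit 12: 0 → 1
  bit 13: 1 → 0
  bit 14: 0 → 1
  bit 15: 0 → 1
= 1011001110101011


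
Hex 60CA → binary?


Each hex digit → 4 binary bits:
  6 = 0110
  0 = 0000
  C = 1100
  A = 1010
Concatenate: 0110 0000 1100 1010
= 0110000011001010


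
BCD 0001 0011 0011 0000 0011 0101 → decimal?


Each 4-bit group → digit:
  0001 → 1
  0011 → 3
  0011 → 3
  0000 → 0
  0011 → 3
  0101 → 5
= 133035


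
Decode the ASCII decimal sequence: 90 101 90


Codes (decimal): 90 101 90
Per-code ASCII lookup:
  90  (range 65-90: uppercase, 90 - 65 = 25) → 'Z'
  101  (range 97-122: lowercase, 101 - 97 = 4) → 'e'
  90  (range 65-90: uppercase, 90 - 65 = 25) → 'Z'
= 'ZeZ'


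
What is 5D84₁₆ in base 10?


Positional values:
Position 0: 4 × 16^0 = 4 × 1 = 4
Position 1: 8 × 16^1 = 8 × 16 = 128
Position 2: D × 16^2 = 13 × 256 = 3328
Position 3: 5 × 16^3 = 5 × 4096 = 20480
Sum = 4 + 128 + 3328 + 20480
= 23940


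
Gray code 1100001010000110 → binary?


Gray code: 1100001010000110
MSB stays the same: 1
Each subsequent bit = prev_binary XOR current_gray:
  B[1] = 1 XOR 1 = 0
  B[2] = 0 XOR 0 = 0
  B[3] = 0 XOR 0 = 0
  B[4] = 0 XOR 0 = 0
  B[5] = 0 XOR 0 = 0
  B[6] = 0 XOR 1 = 1
  B[7] = 1 XOR 0 = 1
  B[8] = 1 XOR 1 = 0
  B[9] = 0 XOR 0 = 0
  B[10] = 0 XOR 0 = 0
  B[11] = 0 XOR 0 = 0
  B[12] = 0 XOR 0 = 0
  B[13] = 0 XOR 1 = 1
  B[14] = 1 XOR 1 = 0
  B[15] = 0 XOR 0 = 0
= 1000001100000100 (33540 decimal)


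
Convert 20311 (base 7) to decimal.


Positional values (base 7):
  1 × 7^0 = 1 × 1 = 1
  1 × 7^1 = 1 × 7 = 7
  3 × 7^2 = 3 × 49 = 147
  0 × 7^3 = 0 × 343 = 0
  2 × 7^4 = 2 × 2401 = 4802
Sum = 1 + 7 + 147 + 0 + 4802
= 4957


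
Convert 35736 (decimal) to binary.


Divide by 2 repeatedly:
35736 ÷ 2 = 17868 remainder 0
17868 ÷ 2 = 8934 remainder 0
8934 ÷ 2 = 4467 remainder 0
4467 ÷ 2 = 2233 remainder 1
2233 ÷ 2 = 1116 remainder 1
1116 ÷ 2 = 558 remainder 0
558 ÷ 2 = 279 remainder 0
279 ÷ 2 = 139 remainder 1
139 ÷ 2 = 69 remainder 1
69 ÷ 2 = 34 remainder 1
34 ÷ 2 = 17 remainder 0
17 ÷ 2 = 8 remainder 1
8 ÷ 2 = 4 remainder 0
4 ÷ 2 = 2 remainder 0
2 ÷ 2 = 1 remainder 0
1 ÷ 2 = 0 remainder 1
Reading remainders bottom-up:
= 1000101110011000


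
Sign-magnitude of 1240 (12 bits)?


Sign bit: 0 (positive)
Magnitude: 1240 = 10011011000
= 010011011000


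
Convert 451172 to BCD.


Each digit → 4-bit binary:
  4 → 0100
  5 → 0101
  1 → 0001
  1 → 0001
  7 → 0111
  2 → 0010
= 0100 0101 0001 0001 0111 0010


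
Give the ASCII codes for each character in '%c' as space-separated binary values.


String: '%c'  (2 characters)
Per-character ASCII lookup:
  '%': special character: '%' = 37 → 100101
  'c': lowercase starts at 97: 'c' = 97 + 2 = 99 → 1100011
= 100101 1100011


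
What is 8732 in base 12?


Divide by 12 repeatedly:
8732 ÷ 12 = 727 remainder 8
727 ÷ 12 = 60 remainder 7
60 ÷ 12 = 5 remainder 0
5 ÷ 12 = 0 remainder 5
Reading remainders bottom-up:
= 5078


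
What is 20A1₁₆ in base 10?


Positional values:
Position 0: 1 × 16^0 = 1 × 1 = 1
Position 1: A × 16^1 = 10 × 16 = 160
Position 2: 0 × 16^2 = 0 × 256 = 0
Position 3: 2 × 16^3 = 2 × 4096 = 8192
Sum = 1 + 160 + 0 + 8192
= 8353


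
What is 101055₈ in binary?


Each octal digit → 3 binary bits:
  1 = 001
  0 = 000
  1 = 001
  0 = 000
  5 = 101
  5 = 101
Concatenate: 001 000 001 000 101 101
= 001000001000101101


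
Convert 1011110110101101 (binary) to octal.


Group into 3-bit groups: 001011110110101101
  001 = 1
  011 = 3
  110 = 6
  110 = 6
  101 = 5
  101 = 5
= 0o136655


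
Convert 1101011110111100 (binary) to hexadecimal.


Group into 4-bit nibbles: 1101011110111100
  1101 = D
  0111 = 7
  1011 = B
  1100 = C
= 0xD7BC


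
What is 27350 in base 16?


Divide by 16 repeatedly:
27350 ÷ 16 = 1709 remainder 6 (6)
1709 ÷ 16 = 106 remainder 13 (D)
106 ÷ 16 = 6 remainder 10 (A)
6 ÷ 16 = 0 remainder 6 (6)
Reading remainders bottom-up:
= 0x6AD6


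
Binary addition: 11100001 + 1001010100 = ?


Align and add column by column (LSB to MSB, carry propagating):
  00011100001
+ 01001010100
  -----------
  col 0: 1 + 0 + 0 (carry in) = 1 → bit 1, carry out 0
  col 1: 0 + 0 + 0 (carry in) = 0 → bit 0, carry out 0
  col 2: 0 + 1 + 0 (carry in) = 1 → bit 1, carry out 0
  col 3: 0 + 0 + 0 (carry in) = 0 → bit 0, carry out 0
  col 4: 0 + 1 + 0 (carry in) = 1 → bit 1, carry out 0
  col 5: 1 + 0 + 0 (carry in) = 1 → bit 1, carry out 0
  col 6: 1 + 1 + 0 (carry in) = 2 → bit 0, carry out 1
  col 7: 1 + 0 + 1 (carry in) = 2 → bit 0, carry out 1
  col 8: 0 + 0 + 1 (carry in) = 1 → bit 1, carry out 0
  col 9: 0 + 1 + 0 (carry in) = 1 → bit 1, carry out 0
  col 10: 0 + 0 + 0 (carry in) = 0 → bit 0, carry out 0
Reading bits MSB→LSB: 01100110101
Strip leading zeros: 1100110101
= 1100110101


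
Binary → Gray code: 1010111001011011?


Binary: 1010111001011011
Gray code: G = B XOR (B >> 1)
B >> 1 = 0101011100101101
1010111001011011 XOR 0101011100101101:
  1 XOR 0 = 1
  0 XOR 1 = 1
  1 XOR 0 = 1
  0 XOR 1 = 1
  1 XOR 0 = 1
  1 XOR 1 = 0
  1 XOR 1 = 0
  0 XOR 1 = 1
  0 XOR 0 = 0
  1 XOR 0 = 1
  0 XOR 1 = 1
  1 XOR 0 = 1
  1 XOR 1 = 0
  0 XOR 1 = 1
  1 XOR 0 = 1
  1 XOR 1 = 0
= 1111100101110110


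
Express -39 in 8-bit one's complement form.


Original: 00100111
Invert all bits:
  bit 0: 0 → 1
  bit 1: 0 → 1
  bit 2: 1 → 0
  bit 3: 0 → 1
  bit 4: 0 → 1
  bit 5: 1 → 0
  bit 6: 1 → 0
  bit 7: 1 → 0
= 11011000


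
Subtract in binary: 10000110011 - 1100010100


Align and subtract column by column (LSB to MSB, borrowing when needed):
  10000110011
- 01100010100
  -----------
  col 0: (1 - 0 borrow-in) - 0 → 1 - 0 = 1, borrow out 0
  col 1: (1 - 0 borrow-in) - 0 → 1 - 0 = 1, borrow out 0
  col 2: (0 - 0 borrow-in) - 1 → borrow from next column: (0+2) - 1 = 1, borrow out 1
  col 3: (0 - 1 borrow-in) - 0 → borrow from next column: (-1+2) - 0 = 1, borrow out 1
  col 4: (1 - 1 borrow-in) - 1 → borrow from next column: (0+2) - 1 = 1, borrow out 1
  col 5: (1 - 1 borrow-in) - 0 → 0 - 0 = 0, borrow out 0
  col 6: (0 - 0 borrow-in) - 0 → 0 - 0 = 0, borrow out 0
  col 7: (0 - 0 borrow-in) - 0 → 0 - 0 = 0, borrow out 0
  col 8: (0 - 0 borrow-in) - 1 → borrow from next column: (0+2) - 1 = 1, borrow out 1
  col 9: (0 - 1 borrow-in) - 1 → borrow from next column: (-1+2) - 1 = 0, borrow out 1
  col 10: (1 - 1 borrow-in) - 0 → 0 - 0 = 0, borrow out 0
Reading bits MSB→LSB: 00100011111
Strip leading zeros: 100011111
= 100011111


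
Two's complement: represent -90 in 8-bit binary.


Original: 01011010
Step 1 - Invert all bits: 10100101
Step 2 - Add 1: 10100101 + 1
= 10100110 (represents -90)


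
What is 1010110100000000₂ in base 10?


Positional values:
Bit 8: 1 × 2^8 = 256
Bit 10: 1 × 2^10 = 1024
Bit 11: 1 × 2^11 = 2048
Bit 13: 1 × 2^13 = 8192
Bit 15: 1 × 2^15 = 32768
Sum = 256 + 1024 + 2048 + 8192 + 32768
= 44288


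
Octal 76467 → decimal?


Positional values:
Position 0: 7 × 8^0 = 7
Position 1: 6 × 8^1 = 48
Position 2: 4 × 8^2 = 256
Position 3: 6 × 8^3 = 3072
Position 4: 7 × 8^4 = 28672
Sum = 7 + 48 + 256 + 3072 + 28672
= 32055


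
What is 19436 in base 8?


Divide by 8 repeatedly:
19436 ÷ 8 = 2429 remainder 4
2429 ÷ 8 = 303 remainder 5
303 ÷ 8 = 37 remainder 7
37 ÷ 8 = 4 remainder 5
4 ÷ 8 = 0 remainder 4
Reading remainders bottom-up:
= 0o45754


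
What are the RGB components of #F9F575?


Hex: #F9F575
R = F9₁₆ = 249
G = F5₁₆ = 245
B = 75₁₆ = 117
= RGB(249, 245, 117)


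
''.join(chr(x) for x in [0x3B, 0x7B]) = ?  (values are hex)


Codes (hex): 0x3B 0x7B
Per-code ASCII lookup:
  0x3B = 59  (special character) → ';'
  0x7B = 123  (special character) → '{'
= ';{'


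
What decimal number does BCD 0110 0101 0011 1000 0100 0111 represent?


Each 4-bit group → digit:
  0110 → 6
  0101 → 5
  0011 → 3
  1000 → 8
  0100 → 4
  0111 → 7
= 653847


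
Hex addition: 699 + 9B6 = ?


Align and add column by column (LSB to MSB, each column mod 16 with carry):
  0699
+ 09B6
  ----
  col 0: 9(9) + 6(6) + 0 (carry in) = 15 → F(15), carry out 0
  col 1: 9(9) + B(11) + 0 (carry in) = 20 → 4(4), carry out 1
  col 2: 6(6) + 9(9) + 1 (carry in) = 16 → 0(0), carry out 1
  col 3: 0(0) + 0(0) + 1 (carry in) = 1 → 1(1), carry out 0
Reading digits MSB→LSB: 104F
Strip leading zeros: 104F
= 0x104F


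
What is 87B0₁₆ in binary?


Each hex digit → 4 binary bits:
  8 = 1000
  7 = 0111
  B = 1011
  0 = 0000
Concatenate: 1000 0111 1011 0000
= 1000011110110000


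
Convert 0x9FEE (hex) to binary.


Each hex digit → 4 binary bits:
  9 = 1001
  F = 1111
  E = 1110
  E = 1110
Concatenate: 1001 1111 1110 1110
= 1001111111101110


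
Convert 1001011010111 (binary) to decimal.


Positional values:
Bit 0: 1 × 2^0 = 1
Bit 1: 1 × 2^1 = 2
Bit 2: 1 × 2^2 = 4
Bit 4: 1 × 2^4 = 16
Bit 6: 1 × 2^6 = 64
Bit 7: 1 × 2^7 = 128
Bit 9: 1 × 2^9 = 512
Bit 12: 1 × 2^12 = 4096
Sum = 1 + 2 + 4 + 16 + 64 + 128 + 512 + 4096
= 4823


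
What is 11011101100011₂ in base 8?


Group into 3-bit groups: 011011101100011
  011 = 3
  011 = 3
  101 = 5
  100 = 4
  011 = 3
= 0o33543


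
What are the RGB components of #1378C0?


Hex: #1378C0
R = 13₁₆ = 19
G = 78₁₆ = 120
B = C0₁₆ = 192
= RGB(19, 120, 192)


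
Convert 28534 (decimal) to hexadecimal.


Divide by 16 repeatedly:
28534 ÷ 16 = 1783 remainder 6 (6)
1783 ÷ 16 = 111 remainder 7 (7)
111 ÷ 16 = 6 remainder 15 (F)
6 ÷ 16 = 0 remainder 6 (6)
Reading remainders bottom-up:
= 0x6F76


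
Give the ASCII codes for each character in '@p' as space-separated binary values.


String: '@p'  (2 characters)
Per-character ASCII lookup:
  '@': special character: '@' = 64 → 1000000
  'p': lowercase starts at 97: 'p' = 97 + 15 = 112 → 1110000
= 1000000 1110000
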